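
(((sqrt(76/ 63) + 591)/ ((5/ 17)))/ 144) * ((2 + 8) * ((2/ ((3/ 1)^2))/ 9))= 17 * sqrt(133)/ 30618 + 3349/ 972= 3.45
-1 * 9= -9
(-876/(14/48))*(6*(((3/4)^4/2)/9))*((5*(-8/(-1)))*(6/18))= -29565/7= -4223.57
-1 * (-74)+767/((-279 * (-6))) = 124643/1674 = 74.46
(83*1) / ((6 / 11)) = 152.17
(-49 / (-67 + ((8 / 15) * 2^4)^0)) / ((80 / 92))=1127 / 1320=0.85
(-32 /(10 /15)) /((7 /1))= -48 /7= -6.86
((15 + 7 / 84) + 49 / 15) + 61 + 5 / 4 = 403 / 5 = 80.60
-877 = -877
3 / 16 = 0.19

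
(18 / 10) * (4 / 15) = 12 / 25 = 0.48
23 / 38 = 0.61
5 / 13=0.38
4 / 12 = 1 / 3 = 0.33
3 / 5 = 0.60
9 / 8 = 1.12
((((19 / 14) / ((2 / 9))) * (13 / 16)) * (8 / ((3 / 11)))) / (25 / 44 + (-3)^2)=89661 / 5894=15.21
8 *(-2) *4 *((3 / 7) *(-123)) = 23616 / 7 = 3373.71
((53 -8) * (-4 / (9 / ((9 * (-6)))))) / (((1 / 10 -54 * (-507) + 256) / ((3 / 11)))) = 32400 / 3039751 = 0.01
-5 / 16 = -0.31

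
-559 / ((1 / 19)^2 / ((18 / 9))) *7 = -2825186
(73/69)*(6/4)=1.59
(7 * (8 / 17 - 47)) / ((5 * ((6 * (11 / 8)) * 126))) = -1582 / 25245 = -0.06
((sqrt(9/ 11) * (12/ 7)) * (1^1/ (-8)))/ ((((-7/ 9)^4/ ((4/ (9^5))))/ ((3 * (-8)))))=0.00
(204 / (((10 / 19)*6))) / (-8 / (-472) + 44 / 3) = 57171 / 12995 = 4.40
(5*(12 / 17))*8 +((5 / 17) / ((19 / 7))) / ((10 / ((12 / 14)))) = 9123 / 323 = 28.24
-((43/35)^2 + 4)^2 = -45549001/1500625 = -30.35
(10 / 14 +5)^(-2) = 49 / 1600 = 0.03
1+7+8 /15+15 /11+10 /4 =4091 /330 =12.40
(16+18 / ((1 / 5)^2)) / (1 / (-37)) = -17242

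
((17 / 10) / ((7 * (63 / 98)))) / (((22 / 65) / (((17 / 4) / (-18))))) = -3757 / 14256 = -0.26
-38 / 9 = -4.22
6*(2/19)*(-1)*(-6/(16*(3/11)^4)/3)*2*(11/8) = 161051/4104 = 39.24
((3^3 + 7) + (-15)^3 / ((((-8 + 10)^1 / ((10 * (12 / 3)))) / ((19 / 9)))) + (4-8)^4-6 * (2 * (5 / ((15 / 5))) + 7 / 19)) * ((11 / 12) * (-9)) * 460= 10255653540 / 19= 539771238.95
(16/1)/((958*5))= 8/2395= 0.00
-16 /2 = -8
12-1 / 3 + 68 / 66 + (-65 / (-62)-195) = -181.25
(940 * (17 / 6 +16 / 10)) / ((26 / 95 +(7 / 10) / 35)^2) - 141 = 11250128257 / 233523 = 48175.68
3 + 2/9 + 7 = 92/9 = 10.22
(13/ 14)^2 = 169/ 196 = 0.86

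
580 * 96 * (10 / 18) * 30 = 928000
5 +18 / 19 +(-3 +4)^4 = 132 / 19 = 6.95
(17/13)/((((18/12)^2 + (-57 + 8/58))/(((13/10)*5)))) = -986/6335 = -0.16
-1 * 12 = -12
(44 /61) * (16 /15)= 704 /915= 0.77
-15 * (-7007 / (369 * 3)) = 94.95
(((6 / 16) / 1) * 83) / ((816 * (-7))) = -83 / 15232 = -0.01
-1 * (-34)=34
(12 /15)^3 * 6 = 384 /125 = 3.07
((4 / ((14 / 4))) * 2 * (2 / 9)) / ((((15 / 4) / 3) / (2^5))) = 4096 / 315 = 13.00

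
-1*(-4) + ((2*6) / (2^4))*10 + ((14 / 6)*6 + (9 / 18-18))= 8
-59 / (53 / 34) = -2006 / 53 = -37.85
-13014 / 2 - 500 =-7007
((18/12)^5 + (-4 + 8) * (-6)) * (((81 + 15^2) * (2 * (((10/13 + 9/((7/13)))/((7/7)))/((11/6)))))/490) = -10954035/56056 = -195.41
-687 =-687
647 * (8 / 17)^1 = 5176 / 17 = 304.47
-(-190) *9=1710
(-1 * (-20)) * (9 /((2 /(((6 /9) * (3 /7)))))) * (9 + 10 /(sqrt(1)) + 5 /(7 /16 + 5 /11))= 695340 /1099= 632.70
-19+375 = 356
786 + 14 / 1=800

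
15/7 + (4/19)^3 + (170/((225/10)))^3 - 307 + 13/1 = 4881719135/35001477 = 139.47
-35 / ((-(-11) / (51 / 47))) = -1785 / 517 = -3.45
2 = 2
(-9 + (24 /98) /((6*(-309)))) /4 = -136271 /60564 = -2.25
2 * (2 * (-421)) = -1684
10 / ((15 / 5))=10 / 3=3.33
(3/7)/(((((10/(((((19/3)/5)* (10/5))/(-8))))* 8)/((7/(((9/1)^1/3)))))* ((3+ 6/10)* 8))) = -19/138240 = -0.00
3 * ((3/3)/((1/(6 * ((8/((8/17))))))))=306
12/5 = 2.40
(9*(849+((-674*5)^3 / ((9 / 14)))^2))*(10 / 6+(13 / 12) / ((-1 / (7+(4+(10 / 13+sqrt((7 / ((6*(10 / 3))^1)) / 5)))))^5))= -8721023103251524692432725000.00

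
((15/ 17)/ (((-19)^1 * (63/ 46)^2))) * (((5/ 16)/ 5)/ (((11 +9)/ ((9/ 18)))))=-529/ 13674528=-0.00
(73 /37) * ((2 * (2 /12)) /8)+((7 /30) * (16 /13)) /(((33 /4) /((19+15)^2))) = 76804009 /1904760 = 40.32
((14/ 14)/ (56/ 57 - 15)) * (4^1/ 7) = -228/ 5593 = -0.04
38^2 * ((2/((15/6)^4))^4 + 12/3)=881349170393744/152587890625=5776.01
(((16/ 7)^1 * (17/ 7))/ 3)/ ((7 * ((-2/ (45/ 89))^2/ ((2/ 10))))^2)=929475/ 150644120641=0.00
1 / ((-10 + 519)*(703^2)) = 1 / 251552381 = 0.00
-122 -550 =-672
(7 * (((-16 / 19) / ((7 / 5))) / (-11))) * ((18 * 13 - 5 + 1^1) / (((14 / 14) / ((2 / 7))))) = 36800 / 1463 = 25.15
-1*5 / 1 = -5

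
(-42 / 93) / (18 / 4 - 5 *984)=28 / 304761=0.00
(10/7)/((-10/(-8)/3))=24/7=3.43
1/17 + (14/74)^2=2202/23273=0.09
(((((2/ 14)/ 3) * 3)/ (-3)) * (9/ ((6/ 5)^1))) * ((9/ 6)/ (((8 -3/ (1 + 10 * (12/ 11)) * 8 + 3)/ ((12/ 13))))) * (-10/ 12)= 0.05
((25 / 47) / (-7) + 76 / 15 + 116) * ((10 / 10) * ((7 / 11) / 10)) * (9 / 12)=597089 / 103400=5.77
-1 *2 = -2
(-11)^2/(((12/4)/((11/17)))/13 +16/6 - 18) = -51909/6425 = -8.08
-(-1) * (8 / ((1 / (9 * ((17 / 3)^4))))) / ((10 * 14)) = 167042 / 315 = 530.29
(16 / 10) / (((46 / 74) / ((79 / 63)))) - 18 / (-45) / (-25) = 581702 / 181125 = 3.21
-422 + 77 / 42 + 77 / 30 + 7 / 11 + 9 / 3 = -22768 / 55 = -413.96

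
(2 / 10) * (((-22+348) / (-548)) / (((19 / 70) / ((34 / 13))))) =-38794 / 33839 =-1.15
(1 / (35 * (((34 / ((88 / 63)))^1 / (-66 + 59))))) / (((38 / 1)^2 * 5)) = -11 / 9665775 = -0.00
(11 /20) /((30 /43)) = 473 /600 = 0.79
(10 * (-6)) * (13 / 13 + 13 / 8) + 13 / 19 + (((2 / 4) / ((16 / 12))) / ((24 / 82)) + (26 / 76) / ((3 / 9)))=-93941 / 608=-154.51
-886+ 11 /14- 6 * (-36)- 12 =-9537 /14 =-681.21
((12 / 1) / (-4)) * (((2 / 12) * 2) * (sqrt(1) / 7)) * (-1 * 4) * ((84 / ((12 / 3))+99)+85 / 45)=4388 / 63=69.65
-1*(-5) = 5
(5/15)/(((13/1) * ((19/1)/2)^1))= 2/741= 0.00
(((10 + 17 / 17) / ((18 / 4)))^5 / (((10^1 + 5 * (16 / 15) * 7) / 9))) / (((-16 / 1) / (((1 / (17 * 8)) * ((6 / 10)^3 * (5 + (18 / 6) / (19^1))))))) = -7891499 / 928786500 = -0.01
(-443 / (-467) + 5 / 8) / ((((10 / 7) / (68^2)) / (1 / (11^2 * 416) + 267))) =159841423126721 / 117534560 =1359952.54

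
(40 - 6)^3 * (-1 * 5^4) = -24565000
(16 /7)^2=5.22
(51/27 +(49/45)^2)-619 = -615.93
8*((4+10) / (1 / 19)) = 2128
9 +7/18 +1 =187/18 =10.39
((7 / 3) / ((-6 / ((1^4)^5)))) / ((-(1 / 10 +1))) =35 / 99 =0.35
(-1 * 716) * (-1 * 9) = 6444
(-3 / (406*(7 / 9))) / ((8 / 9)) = -243 / 22736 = -0.01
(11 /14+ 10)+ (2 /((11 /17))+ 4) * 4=6029 /154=39.15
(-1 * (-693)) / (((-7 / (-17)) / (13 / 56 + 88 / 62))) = 4825161 / 1736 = 2779.47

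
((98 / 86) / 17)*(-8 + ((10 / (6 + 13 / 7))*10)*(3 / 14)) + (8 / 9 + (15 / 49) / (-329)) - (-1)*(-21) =-23876270414 / 1166660649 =-20.47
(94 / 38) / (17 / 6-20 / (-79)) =22278 / 27797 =0.80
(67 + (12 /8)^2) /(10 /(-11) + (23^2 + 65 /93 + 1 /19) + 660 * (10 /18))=5384049 /69624044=0.08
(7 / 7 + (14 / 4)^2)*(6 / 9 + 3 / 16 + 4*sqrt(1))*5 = 61745 / 192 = 321.59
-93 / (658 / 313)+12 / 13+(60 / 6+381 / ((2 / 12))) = 19269463 / 8554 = 2252.68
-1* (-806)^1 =806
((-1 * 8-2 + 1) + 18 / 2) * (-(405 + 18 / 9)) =0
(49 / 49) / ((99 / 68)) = 68 / 99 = 0.69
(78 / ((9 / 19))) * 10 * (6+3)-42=14778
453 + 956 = 1409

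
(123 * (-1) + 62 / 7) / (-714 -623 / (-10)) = 7990 / 45619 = 0.18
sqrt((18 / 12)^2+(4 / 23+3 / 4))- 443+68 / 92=-10172 / 23+sqrt(1679) / 23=-440.48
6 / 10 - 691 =-3452 / 5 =-690.40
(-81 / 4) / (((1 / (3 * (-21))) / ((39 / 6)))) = 66339 / 8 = 8292.38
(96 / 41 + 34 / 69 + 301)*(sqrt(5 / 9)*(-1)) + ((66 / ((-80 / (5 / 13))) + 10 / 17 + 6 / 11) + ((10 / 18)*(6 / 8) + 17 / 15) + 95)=9467907 / 97240 - 859547*sqrt(5) / 8487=-129.10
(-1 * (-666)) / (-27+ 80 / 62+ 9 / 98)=-2023308 / 77827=-26.00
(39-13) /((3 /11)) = 286 /3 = 95.33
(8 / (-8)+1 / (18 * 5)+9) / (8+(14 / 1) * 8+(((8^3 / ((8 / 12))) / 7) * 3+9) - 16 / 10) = 5047 / 287622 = 0.02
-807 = -807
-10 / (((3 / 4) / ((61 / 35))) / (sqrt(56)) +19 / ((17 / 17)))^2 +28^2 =1324842700800 *sqrt(14) / 29562810987422449 +23176424877202876176 / 29562810987422449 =783.97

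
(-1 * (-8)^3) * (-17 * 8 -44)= -92160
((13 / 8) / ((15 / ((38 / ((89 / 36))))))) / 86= 741 / 38270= 0.02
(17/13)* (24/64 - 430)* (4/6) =-58429/156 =-374.54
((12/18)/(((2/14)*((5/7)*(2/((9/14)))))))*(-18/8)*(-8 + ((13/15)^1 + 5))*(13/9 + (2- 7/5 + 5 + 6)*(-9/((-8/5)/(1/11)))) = 20447/275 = 74.35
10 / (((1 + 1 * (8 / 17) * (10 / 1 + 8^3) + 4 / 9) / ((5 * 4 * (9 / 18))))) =3060 / 7561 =0.40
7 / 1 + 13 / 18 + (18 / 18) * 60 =1219 / 18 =67.72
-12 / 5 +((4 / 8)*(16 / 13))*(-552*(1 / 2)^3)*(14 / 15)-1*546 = -588.03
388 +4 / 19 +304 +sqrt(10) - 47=sqrt(10) +12259 / 19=648.37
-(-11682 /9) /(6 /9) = 1947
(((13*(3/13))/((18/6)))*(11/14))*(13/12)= 143/168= 0.85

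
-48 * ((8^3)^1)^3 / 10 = -3221225472 / 5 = -644245094.40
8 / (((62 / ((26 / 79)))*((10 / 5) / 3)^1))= 0.06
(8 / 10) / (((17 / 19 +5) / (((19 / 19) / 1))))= 19 / 140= 0.14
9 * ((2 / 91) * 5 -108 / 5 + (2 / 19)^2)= -31752342 / 164255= -193.31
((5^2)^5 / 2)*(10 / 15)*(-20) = -195312500 / 3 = -65104166.67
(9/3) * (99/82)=297/82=3.62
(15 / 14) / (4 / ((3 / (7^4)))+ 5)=45 / 134666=0.00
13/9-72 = -635/9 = -70.56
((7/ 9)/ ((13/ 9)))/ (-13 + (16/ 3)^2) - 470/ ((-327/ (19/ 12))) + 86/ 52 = 7027649/ 1772667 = 3.96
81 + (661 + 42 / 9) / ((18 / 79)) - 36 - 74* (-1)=3040.54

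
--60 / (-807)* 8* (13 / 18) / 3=-1040 / 7263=-0.14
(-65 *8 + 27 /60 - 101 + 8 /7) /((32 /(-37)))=716.19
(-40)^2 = 1600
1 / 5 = 0.20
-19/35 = -0.54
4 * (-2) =-8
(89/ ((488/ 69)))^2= 37711881/ 238144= 158.36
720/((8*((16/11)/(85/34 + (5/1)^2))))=27225/16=1701.56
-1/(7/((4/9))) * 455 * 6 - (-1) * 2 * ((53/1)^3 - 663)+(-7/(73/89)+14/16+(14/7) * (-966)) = 515639893/1752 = 294315.01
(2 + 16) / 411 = 6 / 137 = 0.04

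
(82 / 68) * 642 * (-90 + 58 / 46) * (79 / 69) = -707355493 / 8993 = -78656.23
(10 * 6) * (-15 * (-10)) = 9000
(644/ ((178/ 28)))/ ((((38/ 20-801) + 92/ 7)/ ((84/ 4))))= -2.71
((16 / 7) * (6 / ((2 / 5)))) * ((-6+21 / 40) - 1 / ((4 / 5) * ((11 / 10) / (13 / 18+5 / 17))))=-127522 / 561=-227.31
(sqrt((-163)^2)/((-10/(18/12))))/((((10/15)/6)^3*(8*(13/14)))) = -2495367/1040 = -2399.39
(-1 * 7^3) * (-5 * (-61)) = -104615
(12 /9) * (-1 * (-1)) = 4 /3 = 1.33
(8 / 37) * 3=24 / 37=0.65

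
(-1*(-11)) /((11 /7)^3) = 343 /121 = 2.83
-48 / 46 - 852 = -19620 / 23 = -853.04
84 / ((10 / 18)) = 756 / 5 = 151.20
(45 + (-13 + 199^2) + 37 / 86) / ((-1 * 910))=-97385 / 2236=-43.55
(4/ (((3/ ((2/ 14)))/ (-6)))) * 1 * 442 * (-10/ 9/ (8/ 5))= 22100/ 63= 350.79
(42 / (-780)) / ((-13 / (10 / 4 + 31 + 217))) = 1.04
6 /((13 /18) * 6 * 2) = 9 /13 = 0.69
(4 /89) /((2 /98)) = 196 /89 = 2.20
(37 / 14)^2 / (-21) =-1369 / 4116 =-0.33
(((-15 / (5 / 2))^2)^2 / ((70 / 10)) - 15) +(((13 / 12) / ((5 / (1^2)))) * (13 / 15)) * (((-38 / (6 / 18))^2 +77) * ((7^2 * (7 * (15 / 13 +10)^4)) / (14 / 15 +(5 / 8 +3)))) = 5550082609227089 / 1941303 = 2858947113.99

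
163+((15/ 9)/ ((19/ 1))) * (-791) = 5336/ 57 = 93.61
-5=-5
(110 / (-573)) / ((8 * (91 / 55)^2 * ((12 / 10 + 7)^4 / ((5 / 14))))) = -519921875 / 750863270074008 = -0.00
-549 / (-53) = 549 / 53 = 10.36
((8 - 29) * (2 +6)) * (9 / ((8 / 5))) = -945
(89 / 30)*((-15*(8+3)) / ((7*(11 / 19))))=-1691 / 14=-120.79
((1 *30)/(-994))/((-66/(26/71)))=0.00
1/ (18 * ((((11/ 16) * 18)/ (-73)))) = -292/ 891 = -0.33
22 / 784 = 11 / 392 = 0.03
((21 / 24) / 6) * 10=35 / 24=1.46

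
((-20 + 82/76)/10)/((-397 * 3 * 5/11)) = 7909/2262900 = 0.00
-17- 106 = -123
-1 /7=-0.14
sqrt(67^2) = 67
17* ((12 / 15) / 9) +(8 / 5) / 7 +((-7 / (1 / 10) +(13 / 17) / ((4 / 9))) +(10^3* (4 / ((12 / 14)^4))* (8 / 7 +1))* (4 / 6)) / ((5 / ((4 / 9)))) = 81258403 / 86751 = 936.69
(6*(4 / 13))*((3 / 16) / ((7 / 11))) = 99 / 182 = 0.54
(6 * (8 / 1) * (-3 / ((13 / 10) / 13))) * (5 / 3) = -2400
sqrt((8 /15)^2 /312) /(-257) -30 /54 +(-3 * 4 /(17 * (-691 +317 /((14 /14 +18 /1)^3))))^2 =-0.56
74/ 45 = 1.64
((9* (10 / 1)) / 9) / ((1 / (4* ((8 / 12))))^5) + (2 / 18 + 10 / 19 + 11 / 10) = 62339417 / 46170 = 1350.21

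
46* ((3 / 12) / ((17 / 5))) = 115 / 34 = 3.38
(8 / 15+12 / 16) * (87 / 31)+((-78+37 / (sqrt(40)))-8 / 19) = -881373 / 11780+37 * sqrt(10) / 20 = -68.97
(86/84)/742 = 43/31164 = 0.00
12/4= 3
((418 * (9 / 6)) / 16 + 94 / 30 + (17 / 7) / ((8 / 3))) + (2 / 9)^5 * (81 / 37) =653025259 / 15104880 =43.23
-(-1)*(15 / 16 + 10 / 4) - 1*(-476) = 7671 / 16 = 479.44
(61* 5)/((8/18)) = 2745/4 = 686.25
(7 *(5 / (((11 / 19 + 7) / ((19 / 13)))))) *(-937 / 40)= -158.11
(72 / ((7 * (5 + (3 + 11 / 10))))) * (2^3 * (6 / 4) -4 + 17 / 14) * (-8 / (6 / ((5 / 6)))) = -51600 / 4459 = -11.57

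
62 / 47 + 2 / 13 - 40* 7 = -170180 / 611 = -278.53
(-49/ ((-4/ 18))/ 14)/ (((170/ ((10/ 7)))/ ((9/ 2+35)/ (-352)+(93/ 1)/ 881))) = -37143/ 42175232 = -0.00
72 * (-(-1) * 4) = 288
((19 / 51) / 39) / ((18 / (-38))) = -361 / 17901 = -0.02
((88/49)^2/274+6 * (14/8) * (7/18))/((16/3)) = 16164377/21051968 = 0.77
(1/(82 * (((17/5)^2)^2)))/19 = 625/130125718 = 0.00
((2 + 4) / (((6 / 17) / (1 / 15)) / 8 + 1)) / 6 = 68 / 113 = 0.60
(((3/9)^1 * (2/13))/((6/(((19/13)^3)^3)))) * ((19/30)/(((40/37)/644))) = 36522761697720557/372217927992300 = 98.12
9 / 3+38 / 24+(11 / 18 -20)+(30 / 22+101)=34673 / 396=87.56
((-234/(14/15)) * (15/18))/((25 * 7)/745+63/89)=-38788425/175028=-221.61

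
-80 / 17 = -4.71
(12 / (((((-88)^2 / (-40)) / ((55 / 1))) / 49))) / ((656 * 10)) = -0.03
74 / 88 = 37 / 44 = 0.84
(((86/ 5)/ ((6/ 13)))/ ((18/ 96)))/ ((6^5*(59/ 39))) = 7267/ 430110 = 0.02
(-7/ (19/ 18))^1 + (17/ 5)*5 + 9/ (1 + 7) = 1747/ 152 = 11.49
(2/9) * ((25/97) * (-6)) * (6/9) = -200/873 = -0.23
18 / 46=9 / 23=0.39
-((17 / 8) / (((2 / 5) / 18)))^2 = -585225 / 64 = -9144.14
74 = 74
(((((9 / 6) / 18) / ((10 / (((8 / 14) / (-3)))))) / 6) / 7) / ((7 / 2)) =-1 / 92610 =-0.00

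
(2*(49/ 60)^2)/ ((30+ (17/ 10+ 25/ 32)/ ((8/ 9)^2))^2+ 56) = 1258815488/ 1089316791441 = 0.00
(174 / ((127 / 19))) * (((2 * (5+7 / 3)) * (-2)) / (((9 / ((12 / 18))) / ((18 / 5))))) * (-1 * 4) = 814.50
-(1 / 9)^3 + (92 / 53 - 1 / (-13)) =909832 / 502281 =1.81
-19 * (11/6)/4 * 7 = -60.96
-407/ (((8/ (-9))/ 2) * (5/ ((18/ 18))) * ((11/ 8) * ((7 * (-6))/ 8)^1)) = -888/ 35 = -25.37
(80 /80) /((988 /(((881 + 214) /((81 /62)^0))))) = 1095 /988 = 1.11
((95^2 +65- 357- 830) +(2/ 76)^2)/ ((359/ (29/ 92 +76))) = 3483616591/ 2073584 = 1680.00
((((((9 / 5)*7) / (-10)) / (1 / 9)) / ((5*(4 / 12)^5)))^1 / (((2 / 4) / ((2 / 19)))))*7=-1928934 / 2375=-812.18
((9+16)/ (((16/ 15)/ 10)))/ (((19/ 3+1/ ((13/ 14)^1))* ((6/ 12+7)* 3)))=1625/ 1156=1.41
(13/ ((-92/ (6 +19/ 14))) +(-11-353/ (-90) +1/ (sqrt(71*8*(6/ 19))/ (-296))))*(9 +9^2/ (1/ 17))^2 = -47384568*sqrt(4047)/ 71-3586491909/ 230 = -58050039.85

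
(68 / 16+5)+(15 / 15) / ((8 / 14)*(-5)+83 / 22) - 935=-521507 / 564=-924.66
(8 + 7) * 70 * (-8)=-8400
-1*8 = -8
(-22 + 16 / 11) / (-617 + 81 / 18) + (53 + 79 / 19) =14642438 / 256025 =57.19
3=3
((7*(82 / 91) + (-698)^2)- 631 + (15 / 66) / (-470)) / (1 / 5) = 65405990475 / 26884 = 2432896.54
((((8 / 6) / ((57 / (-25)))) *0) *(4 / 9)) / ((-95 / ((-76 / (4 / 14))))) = 0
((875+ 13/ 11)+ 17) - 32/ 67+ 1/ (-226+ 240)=9211659/ 10318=892.78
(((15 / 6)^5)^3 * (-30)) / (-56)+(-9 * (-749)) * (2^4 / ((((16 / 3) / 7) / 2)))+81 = 717603557187 / 917504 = 782125.81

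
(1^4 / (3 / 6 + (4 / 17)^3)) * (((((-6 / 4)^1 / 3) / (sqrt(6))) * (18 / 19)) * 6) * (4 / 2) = -176868 * sqrt(6) / 95779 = -4.52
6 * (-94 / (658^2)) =-3 / 2303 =-0.00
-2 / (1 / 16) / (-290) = 16 / 145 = 0.11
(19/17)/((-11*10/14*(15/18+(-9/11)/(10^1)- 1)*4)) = 399/2788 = 0.14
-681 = -681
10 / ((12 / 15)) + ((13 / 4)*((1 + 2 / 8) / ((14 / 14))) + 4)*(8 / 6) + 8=125 / 4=31.25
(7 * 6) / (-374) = -21 / 187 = -0.11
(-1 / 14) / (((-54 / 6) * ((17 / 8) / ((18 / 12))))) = 2 / 357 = 0.01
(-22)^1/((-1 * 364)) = 0.06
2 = 2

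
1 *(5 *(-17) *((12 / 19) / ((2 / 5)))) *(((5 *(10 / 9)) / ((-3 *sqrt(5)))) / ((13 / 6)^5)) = 7344000 *sqrt(5) / 7054567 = 2.33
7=7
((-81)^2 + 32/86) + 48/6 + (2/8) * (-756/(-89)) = 25149114/3827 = 6571.50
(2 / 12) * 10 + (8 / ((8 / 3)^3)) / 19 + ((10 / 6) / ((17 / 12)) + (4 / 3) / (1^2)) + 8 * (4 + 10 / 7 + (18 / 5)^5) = 2208961423601 / 452200000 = 4884.92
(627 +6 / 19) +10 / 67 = 627.47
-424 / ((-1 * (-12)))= -106 / 3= -35.33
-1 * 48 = -48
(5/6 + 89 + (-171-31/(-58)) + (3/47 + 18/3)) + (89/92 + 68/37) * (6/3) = -479910959/6959478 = -68.96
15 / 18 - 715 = -4285 / 6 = -714.17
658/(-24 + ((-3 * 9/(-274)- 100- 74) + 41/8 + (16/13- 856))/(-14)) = 131252576/9796151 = 13.40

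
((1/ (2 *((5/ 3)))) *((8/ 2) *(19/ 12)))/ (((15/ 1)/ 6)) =19/ 25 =0.76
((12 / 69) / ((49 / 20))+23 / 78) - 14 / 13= -62507 / 87906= -0.71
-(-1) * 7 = 7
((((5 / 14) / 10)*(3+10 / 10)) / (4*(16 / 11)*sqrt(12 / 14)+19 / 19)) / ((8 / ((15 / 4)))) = -1815 / 759328+330*sqrt(42) / 166103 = 0.01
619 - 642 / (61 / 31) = 17857 / 61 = 292.74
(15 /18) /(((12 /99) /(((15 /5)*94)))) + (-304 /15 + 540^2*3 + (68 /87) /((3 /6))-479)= 508219807 /580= 876241.05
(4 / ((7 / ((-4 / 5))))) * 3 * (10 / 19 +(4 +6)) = -1920 / 133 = -14.44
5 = 5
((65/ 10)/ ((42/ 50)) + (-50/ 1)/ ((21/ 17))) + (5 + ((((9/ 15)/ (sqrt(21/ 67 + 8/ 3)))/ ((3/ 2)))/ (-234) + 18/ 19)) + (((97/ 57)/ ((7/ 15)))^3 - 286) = -3730793473/ 14115822 - sqrt(120399)/ 350415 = -264.30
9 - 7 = 2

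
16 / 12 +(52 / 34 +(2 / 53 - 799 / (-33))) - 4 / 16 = 1064941 / 39644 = 26.86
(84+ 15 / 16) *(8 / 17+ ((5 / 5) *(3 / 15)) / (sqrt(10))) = 45.34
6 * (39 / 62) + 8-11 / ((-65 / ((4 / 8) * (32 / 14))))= 11.97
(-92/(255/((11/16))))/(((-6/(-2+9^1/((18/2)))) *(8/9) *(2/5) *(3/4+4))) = -253/10336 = -0.02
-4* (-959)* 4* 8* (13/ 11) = 1595776/ 11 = 145070.55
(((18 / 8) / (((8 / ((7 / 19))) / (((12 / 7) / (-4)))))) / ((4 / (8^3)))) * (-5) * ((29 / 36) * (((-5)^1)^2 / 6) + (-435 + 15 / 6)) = -463475 / 38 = -12196.71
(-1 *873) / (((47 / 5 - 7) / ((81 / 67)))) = -439.76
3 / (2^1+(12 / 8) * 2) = 3 / 5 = 0.60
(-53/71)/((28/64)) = -848/497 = -1.71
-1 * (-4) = 4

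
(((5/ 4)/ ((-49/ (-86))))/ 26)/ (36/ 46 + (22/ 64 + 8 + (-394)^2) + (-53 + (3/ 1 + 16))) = 39560/ 72767942793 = 0.00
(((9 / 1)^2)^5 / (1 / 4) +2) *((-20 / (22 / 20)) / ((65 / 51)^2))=-290212039305648 / 1859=-156111909255.32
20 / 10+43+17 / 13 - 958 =-11852 / 13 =-911.69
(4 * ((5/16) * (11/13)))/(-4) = -55/208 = -0.26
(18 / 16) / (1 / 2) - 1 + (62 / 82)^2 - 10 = -54991 / 6724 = -8.18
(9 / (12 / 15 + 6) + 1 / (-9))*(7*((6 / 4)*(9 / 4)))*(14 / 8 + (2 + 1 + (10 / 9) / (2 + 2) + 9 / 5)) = 3191713 / 16320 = 195.57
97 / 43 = 2.26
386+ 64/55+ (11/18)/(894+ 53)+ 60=419229929/937530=447.16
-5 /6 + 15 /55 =-37 /66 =-0.56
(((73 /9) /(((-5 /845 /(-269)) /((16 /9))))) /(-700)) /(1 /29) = -384963748 /14175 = -27157.94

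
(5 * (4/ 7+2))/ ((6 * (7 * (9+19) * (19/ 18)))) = 135/ 13034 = 0.01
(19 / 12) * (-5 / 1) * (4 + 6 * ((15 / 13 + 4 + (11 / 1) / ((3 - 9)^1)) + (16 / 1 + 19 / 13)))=-1018.81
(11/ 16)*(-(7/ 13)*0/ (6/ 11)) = 0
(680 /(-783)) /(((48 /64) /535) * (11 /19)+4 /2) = -27648800 /63699399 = -0.43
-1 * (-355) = 355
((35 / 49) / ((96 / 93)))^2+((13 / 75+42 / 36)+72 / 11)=115413531 / 13798400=8.36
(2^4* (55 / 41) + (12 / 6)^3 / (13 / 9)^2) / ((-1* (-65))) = 175288 / 450385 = 0.39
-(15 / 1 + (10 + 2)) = -27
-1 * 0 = 0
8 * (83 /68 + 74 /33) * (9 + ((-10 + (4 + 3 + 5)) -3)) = 124336 /561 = 221.63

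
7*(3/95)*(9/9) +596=56641/95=596.22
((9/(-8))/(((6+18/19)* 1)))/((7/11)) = -0.25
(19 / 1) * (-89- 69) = -3002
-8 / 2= -4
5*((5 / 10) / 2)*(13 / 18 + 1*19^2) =32555 / 72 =452.15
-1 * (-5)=5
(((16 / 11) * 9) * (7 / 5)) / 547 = 1008 / 30085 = 0.03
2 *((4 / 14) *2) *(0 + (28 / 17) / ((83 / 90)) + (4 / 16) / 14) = 142531 / 69139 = 2.06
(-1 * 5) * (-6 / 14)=15 / 7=2.14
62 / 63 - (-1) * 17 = 1133 / 63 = 17.98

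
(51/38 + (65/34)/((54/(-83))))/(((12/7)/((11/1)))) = -4287899/418608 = -10.24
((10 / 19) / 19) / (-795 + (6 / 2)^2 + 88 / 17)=-85 / 2395957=-0.00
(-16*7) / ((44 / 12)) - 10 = -446 / 11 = -40.55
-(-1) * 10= 10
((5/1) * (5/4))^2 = 625/16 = 39.06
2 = 2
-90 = -90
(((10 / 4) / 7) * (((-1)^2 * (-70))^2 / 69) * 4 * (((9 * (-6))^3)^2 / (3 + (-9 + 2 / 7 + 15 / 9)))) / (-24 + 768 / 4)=-1446369825600 / 391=-3699155564.19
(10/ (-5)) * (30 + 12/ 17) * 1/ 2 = -522/ 17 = -30.71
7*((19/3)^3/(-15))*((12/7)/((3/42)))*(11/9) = -4225144/1215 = -3477.48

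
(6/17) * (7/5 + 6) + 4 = 562/85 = 6.61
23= 23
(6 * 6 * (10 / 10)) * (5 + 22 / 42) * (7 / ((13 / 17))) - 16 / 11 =260096 / 143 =1818.85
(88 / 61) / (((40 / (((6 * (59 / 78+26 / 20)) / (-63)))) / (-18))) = 17644 / 138775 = 0.13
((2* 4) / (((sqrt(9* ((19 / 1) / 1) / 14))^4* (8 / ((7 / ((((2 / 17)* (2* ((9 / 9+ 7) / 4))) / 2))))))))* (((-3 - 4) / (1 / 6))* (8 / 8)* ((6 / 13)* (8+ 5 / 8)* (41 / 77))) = -5498633 / 309738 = -17.75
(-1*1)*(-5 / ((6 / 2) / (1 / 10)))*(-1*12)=-2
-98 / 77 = -1.27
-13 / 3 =-4.33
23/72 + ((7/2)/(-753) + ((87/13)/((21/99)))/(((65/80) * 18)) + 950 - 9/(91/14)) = 20333465095/21379176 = 951.09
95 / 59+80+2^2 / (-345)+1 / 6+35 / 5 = 3613633 / 40710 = 88.77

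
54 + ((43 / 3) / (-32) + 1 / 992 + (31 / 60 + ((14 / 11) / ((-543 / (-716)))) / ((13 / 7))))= 10586203997 / 192569520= 54.97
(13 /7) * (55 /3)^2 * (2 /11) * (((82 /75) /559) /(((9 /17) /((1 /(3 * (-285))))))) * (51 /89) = -521356 /1855272195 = -0.00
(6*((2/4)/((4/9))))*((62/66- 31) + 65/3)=-2493/44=-56.66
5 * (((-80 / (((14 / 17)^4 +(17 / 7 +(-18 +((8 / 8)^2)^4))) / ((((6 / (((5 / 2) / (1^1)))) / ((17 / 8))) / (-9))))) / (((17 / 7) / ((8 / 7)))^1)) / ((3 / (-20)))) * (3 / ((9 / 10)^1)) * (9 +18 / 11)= 10772070400 / 27225759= 395.66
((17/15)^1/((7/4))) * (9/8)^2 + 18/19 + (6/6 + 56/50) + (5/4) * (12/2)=605789/53200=11.39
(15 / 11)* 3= 45 / 11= 4.09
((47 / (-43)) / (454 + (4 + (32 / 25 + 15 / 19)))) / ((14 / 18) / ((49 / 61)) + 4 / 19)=-3817575 / 1894150387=-0.00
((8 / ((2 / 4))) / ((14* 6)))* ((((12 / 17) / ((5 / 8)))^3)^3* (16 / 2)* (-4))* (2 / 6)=-9849372385059274752 / 1621318623982421875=-6.07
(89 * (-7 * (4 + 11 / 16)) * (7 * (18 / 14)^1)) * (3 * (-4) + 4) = 420525 / 2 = 210262.50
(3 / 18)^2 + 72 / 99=299 / 396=0.76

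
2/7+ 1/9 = 25/63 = 0.40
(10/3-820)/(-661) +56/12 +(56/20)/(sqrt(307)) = 14*sqrt(307)/1535 +11704/1983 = 6.06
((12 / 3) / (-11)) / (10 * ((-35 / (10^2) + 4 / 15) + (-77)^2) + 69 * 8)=-24 / 3949517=-0.00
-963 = -963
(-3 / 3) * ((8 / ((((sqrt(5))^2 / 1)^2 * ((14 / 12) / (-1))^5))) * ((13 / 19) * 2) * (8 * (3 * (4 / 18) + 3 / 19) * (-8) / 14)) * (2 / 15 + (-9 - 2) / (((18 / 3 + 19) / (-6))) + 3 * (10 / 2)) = -13.57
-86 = -86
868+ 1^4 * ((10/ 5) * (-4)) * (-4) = 900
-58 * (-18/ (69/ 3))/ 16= 261/ 92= 2.84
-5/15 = -1/3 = -0.33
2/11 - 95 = -1043/11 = -94.82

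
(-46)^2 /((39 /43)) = 90988 /39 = 2333.03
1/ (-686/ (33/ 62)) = -33/ 42532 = -0.00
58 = 58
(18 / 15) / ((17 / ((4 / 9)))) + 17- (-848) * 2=436823 / 255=1713.03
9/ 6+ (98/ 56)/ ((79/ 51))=831/ 316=2.63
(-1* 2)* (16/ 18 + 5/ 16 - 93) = 13219/ 72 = 183.60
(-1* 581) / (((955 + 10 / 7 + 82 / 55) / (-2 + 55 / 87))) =26618515 / 32085513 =0.83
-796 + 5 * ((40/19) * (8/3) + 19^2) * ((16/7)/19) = -4362716/7581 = -575.48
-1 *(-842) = 842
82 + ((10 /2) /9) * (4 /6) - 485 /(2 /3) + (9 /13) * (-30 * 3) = -496621 /702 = -707.44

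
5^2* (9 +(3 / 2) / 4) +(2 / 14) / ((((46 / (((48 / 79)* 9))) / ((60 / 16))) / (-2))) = 23835165 / 101752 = 234.25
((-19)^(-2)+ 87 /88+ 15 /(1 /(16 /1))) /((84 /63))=22967445 /127072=180.74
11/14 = 0.79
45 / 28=1.61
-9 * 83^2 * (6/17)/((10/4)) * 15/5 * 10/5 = -4464072/85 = -52518.49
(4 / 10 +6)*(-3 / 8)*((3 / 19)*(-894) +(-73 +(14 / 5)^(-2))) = 2391147 / 4655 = 513.67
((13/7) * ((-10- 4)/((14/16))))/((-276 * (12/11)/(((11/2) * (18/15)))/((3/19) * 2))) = 3146/15295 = 0.21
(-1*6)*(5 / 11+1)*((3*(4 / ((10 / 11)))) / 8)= -72 / 5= -14.40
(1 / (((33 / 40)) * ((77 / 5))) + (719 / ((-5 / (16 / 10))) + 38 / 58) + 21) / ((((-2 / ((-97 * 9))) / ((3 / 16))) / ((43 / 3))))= -1200686253891 / 4912600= -244409.53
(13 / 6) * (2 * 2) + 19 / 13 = 395 / 39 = 10.13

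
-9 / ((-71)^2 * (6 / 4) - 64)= -18 / 14995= -0.00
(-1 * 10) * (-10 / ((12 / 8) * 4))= 50 / 3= 16.67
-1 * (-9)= 9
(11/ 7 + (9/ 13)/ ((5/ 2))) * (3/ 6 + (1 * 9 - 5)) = 7569/ 910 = 8.32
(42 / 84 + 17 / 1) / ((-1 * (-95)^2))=-7 / 3610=-0.00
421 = 421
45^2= 2025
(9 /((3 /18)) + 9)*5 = 315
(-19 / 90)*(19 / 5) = -361 / 450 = -0.80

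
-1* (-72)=72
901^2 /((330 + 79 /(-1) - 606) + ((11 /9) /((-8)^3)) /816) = -3052475670528 /1334845451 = -2286.76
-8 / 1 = -8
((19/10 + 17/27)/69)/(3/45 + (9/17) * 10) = 11611/1697814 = 0.01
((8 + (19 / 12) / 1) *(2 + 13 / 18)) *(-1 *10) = -28175 / 108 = -260.88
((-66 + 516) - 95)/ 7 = 355/ 7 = 50.71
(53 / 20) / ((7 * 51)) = 53 / 7140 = 0.01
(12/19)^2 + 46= 16750/361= 46.40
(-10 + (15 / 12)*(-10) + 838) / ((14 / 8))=466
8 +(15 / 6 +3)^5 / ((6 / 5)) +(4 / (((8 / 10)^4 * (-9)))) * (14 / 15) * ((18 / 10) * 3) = 805741 / 192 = 4196.57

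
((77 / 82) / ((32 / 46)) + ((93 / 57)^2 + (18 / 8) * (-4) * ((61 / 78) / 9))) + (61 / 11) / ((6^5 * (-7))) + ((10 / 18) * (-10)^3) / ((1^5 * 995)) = 7655664741287 / 2865790755828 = 2.67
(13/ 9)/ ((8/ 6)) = 1.08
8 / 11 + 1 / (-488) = 3893 / 5368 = 0.73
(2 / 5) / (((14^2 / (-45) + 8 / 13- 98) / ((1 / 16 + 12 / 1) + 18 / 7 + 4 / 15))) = -976287 / 16665040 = -0.06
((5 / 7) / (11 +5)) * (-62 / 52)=-155 / 2912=-0.05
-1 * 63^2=-3969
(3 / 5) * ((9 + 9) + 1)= 57 / 5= 11.40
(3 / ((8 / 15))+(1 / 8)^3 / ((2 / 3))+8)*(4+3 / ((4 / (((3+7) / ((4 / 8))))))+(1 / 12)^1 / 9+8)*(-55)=-2238870425 / 110592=-20244.42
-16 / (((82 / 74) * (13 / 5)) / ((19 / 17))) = -56240 / 9061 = -6.21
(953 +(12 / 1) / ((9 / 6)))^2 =923521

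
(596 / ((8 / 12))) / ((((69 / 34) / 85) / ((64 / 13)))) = 55118080 / 299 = 184341.40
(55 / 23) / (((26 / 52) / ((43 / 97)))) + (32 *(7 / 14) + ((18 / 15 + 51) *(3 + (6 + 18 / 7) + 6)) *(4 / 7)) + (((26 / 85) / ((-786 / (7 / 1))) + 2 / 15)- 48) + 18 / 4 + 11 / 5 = 3659698923091 / 7303602390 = 501.08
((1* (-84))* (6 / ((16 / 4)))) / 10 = -12.60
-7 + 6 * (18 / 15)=1 / 5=0.20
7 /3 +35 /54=161 /54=2.98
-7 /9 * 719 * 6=-3355.33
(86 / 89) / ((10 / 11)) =473 / 445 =1.06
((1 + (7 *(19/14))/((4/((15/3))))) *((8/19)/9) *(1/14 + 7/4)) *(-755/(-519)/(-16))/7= -1322005/92772288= -0.01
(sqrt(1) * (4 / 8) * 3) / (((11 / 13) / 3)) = 117 / 22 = 5.32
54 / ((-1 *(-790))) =27 / 395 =0.07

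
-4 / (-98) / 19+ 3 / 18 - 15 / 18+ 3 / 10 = -10181 / 27930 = -0.36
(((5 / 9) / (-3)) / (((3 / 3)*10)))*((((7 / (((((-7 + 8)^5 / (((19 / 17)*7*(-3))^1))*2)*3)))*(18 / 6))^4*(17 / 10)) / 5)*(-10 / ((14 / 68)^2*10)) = 45996405987 / 6800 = 6764177.35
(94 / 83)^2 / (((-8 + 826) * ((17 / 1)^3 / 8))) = 35344 / 13842873713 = 0.00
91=91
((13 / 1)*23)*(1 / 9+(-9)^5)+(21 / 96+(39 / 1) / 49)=-17655616.76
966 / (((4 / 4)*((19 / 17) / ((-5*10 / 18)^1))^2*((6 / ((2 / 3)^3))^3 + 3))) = 3722320000 / 5181826851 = 0.72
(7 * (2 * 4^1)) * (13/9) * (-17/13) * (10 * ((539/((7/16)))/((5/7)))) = -16420096/9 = -1824455.11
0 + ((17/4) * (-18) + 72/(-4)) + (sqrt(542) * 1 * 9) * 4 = -189/2 + 36 * sqrt(542) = 743.61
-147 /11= -13.36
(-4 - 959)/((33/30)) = -9630/11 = -875.45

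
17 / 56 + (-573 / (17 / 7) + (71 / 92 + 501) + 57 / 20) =29448383 / 109480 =268.98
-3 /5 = -0.60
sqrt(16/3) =4 *sqrt(3)/3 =2.31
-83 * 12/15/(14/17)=-2822/35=-80.63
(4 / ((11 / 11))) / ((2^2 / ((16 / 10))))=8 / 5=1.60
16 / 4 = 4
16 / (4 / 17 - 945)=-272 / 16061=-0.02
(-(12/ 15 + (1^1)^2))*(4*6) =-216/ 5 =-43.20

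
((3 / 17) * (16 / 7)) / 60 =4 / 595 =0.01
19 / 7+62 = 453 / 7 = 64.71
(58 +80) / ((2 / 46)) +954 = 4128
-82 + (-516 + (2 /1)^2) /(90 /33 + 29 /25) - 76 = -309702 /1069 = -289.71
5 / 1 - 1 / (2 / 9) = 1 / 2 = 0.50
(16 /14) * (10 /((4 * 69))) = 20 /483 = 0.04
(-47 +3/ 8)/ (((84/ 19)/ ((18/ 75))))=-7087/ 2800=-2.53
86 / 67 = 1.28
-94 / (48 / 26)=-611 / 12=-50.92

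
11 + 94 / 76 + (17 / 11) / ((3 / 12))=7699 / 418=18.42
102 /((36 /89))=1513 /6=252.17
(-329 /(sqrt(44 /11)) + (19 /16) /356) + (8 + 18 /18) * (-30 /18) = -1022413 /5696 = -179.50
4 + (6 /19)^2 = 1480 /361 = 4.10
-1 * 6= -6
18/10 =9/5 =1.80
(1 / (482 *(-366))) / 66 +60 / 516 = 58215917 / 500657256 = 0.12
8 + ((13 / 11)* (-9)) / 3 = 49 / 11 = 4.45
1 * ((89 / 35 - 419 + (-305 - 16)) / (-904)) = 25811 / 31640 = 0.82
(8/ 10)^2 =16/ 25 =0.64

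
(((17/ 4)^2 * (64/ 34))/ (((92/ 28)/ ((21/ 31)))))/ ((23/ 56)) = 279888/ 16399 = 17.07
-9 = -9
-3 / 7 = -0.43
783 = 783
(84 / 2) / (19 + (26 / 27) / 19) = 21546 / 9773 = 2.20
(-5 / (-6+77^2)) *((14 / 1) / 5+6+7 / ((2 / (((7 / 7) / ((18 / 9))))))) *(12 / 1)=-633 / 5923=-0.11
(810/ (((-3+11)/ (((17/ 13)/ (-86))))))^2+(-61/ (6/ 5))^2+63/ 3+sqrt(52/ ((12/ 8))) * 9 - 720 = 6 * sqrt(78)+339710999281/ 179989056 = 1940.39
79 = 79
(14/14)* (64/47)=64/47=1.36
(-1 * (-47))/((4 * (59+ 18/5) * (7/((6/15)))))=47/4382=0.01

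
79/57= 1.39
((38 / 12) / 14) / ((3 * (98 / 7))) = 19 / 3528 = 0.01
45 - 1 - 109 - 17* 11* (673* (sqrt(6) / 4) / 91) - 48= -959.90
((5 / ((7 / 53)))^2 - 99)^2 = 4273759876 / 2401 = 1779991.62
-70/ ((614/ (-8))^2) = -1120/ 94249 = -0.01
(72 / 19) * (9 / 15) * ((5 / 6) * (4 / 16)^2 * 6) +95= 3637 / 38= 95.71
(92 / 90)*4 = 184 / 45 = 4.09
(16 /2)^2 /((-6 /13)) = -416 /3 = -138.67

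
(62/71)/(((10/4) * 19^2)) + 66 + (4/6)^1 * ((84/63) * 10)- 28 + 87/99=606057271/12687345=47.77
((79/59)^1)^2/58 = 6241/201898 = 0.03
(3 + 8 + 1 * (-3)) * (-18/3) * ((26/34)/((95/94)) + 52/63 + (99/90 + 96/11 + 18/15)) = -225796712/373065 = -605.25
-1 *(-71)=71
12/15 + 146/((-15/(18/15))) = -272/25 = -10.88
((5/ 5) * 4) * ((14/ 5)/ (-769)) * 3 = -168/ 3845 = -0.04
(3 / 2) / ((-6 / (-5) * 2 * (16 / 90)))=225 / 64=3.52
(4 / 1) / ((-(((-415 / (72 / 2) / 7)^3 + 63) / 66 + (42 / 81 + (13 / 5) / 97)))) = -2049025144320 / 733652273989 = -2.79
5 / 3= 1.67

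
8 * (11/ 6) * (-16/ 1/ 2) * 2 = -704/ 3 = -234.67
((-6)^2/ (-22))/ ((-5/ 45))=162/ 11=14.73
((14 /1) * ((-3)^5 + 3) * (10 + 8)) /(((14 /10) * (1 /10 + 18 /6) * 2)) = -216000 /31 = -6967.74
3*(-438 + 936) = 1494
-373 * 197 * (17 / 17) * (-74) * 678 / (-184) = -921672183 / 46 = -20036351.80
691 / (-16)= -691 / 16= -43.19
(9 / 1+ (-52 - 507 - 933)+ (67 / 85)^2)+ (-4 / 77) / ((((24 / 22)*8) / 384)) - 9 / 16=-1201845607 / 809200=-1485.23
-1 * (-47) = 47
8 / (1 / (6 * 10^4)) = 480000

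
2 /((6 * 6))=1 /18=0.06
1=1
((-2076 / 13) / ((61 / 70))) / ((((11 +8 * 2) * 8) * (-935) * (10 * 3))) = 1211 / 40038570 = 0.00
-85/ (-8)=85/ 8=10.62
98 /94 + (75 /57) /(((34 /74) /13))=581002 /15181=38.27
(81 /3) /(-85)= -27 /85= -0.32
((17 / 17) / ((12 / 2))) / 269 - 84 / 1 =-135575 / 1614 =-84.00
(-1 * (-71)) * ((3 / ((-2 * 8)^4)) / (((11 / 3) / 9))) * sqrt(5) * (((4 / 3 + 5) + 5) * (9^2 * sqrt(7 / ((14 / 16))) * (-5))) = -13198545 * sqrt(10) / 180224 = -231.59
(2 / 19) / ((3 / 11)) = 22 / 57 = 0.39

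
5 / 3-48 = -139 / 3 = -46.33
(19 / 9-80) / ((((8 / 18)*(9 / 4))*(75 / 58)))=-40658 / 675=-60.23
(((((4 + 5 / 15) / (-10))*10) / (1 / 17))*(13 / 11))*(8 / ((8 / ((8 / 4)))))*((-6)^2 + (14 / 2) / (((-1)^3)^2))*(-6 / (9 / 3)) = 494156 / 33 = 14974.42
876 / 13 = 67.38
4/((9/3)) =4/3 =1.33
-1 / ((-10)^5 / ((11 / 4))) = 11 / 400000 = 0.00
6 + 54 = 60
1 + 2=3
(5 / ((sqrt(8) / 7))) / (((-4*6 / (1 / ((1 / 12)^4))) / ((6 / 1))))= -45360*sqrt(2)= -64148.73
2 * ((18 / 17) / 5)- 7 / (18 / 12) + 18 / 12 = -1399 / 510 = -2.74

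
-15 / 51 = -5 / 17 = -0.29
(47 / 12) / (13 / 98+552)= 2303 / 324654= 0.01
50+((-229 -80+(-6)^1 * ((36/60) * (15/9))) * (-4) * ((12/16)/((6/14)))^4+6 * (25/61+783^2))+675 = 14409971951/3904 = 3691078.88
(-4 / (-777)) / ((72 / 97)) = 97 / 13986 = 0.01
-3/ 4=-0.75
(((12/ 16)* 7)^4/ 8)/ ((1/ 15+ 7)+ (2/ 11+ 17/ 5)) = 4584195/ 514048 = 8.92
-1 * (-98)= 98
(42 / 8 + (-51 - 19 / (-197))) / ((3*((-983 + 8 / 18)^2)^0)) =-35975 / 2364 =-15.22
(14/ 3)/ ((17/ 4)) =56/ 51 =1.10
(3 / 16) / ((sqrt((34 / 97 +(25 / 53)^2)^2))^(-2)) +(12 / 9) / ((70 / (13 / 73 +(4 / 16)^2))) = 0.07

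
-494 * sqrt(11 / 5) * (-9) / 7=4446 * sqrt(55) / 35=942.07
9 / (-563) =-0.02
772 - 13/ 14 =10795/ 14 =771.07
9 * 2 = 18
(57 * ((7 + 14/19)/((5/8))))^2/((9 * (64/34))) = 734706/25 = 29388.24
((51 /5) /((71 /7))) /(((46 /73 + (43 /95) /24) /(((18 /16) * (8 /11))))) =106954344 /84362839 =1.27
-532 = -532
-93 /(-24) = 31 /8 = 3.88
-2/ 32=-1/ 16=-0.06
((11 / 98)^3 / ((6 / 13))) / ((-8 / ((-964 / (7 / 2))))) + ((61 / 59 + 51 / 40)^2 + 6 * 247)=20467743958082129 / 13760415278400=1487.44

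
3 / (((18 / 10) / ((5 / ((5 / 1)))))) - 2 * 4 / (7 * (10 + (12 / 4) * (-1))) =221 / 147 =1.50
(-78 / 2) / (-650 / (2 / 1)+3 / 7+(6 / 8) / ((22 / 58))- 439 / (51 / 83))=612612 / 16289905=0.04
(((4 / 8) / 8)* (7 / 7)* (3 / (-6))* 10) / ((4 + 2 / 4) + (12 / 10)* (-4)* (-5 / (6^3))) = -45 / 664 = -0.07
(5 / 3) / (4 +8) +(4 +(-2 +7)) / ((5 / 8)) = 2617 / 180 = 14.54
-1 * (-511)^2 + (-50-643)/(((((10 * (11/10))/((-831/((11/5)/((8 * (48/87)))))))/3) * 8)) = -70732879/319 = -221733.16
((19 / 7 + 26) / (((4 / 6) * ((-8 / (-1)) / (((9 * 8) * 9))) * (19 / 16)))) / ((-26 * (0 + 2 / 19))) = -97686 / 91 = -1073.47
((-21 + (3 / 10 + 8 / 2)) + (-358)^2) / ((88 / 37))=47414501 / 880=53880.11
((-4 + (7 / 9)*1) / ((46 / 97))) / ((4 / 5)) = -14065 / 1656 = -8.49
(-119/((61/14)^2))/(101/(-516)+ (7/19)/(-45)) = 3430027440/111589069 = 30.74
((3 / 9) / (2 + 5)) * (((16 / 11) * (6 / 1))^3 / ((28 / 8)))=589824 / 65219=9.04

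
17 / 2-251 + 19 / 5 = -2387 / 10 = -238.70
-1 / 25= -0.04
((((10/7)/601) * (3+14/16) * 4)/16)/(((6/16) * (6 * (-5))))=-31/151452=-0.00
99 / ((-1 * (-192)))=33 / 64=0.52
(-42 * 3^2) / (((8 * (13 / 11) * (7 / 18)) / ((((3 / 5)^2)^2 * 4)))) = -433026 / 8125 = -53.30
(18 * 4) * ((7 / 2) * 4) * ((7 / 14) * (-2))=-1008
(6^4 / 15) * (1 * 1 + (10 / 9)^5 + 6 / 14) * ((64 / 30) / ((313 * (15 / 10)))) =264292352 / 215627265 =1.23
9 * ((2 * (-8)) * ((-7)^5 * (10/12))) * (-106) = -213785040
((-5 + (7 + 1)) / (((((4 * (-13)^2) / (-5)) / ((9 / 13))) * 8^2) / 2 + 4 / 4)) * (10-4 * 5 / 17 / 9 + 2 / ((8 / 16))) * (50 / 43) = -1591500 / 205536001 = -0.01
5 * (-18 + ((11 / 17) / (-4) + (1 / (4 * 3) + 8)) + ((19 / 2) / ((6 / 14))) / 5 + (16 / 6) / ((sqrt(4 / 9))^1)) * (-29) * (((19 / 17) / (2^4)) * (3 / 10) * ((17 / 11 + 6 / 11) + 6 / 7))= 104939603 / 7120960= 14.74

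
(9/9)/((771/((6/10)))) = 1/1285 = 0.00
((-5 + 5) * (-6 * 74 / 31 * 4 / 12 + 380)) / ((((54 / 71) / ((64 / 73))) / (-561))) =0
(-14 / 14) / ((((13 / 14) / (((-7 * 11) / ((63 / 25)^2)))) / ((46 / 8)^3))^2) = -6997008816015625 / 1135420416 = -6162482.83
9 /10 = 0.90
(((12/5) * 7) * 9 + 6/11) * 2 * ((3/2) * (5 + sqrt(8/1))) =50076 * sqrt(2)/55 + 25038/11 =3563.78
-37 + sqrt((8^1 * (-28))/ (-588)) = -36.38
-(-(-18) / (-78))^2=-9 / 169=-0.05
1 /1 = 1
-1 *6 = -6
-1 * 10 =-10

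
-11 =-11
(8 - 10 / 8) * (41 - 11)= 405 / 2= 202.50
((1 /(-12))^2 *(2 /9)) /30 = 1 /19440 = 0.00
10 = 10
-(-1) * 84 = 84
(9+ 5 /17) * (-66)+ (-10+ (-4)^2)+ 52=-555.41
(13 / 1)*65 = 845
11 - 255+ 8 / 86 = -10488 / 43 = -243.91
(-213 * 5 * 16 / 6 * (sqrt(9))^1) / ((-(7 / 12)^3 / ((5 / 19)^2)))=368064000 / 123823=2972.50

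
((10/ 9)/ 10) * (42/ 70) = 1/ 15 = 0.07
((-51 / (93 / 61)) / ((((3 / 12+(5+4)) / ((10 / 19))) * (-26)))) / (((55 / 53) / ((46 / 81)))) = 10112824 / 252428319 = 0.04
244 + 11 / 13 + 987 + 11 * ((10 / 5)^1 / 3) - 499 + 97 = 32650 / 39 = 837.18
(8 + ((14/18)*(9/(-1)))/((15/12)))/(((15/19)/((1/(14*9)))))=38/1575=0.02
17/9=1.89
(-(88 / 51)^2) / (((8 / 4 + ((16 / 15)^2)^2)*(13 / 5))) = -108900000 / 313307501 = -0.35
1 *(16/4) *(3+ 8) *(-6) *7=-1848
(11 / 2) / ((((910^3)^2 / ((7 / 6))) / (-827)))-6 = -5840940878136009097 / 973490146356000000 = -6.00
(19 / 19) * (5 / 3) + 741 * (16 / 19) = 1877 / 3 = 625.67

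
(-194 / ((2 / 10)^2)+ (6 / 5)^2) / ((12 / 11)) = -4444.51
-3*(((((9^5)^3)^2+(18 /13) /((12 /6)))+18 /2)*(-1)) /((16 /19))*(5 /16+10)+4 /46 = 119207964229944109821529804159628441 /76544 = 1557378295228157789265387000000.00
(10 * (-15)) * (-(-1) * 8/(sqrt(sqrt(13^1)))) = -1200 * 13^(3/4)/13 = -631.97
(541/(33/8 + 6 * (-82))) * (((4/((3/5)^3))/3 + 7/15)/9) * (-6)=23275984/4742145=4.91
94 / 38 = 47 / 19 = 2.47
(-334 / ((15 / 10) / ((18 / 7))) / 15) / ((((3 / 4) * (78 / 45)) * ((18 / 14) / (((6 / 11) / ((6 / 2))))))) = -5344 / 1287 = -4.15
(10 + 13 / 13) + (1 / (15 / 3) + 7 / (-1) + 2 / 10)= 22 / 5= 4.40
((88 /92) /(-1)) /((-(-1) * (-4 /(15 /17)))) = 165 /782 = 0.21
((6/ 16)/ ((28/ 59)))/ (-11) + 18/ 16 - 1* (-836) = 837.05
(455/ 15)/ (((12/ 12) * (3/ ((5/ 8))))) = 455/ 72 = 6.32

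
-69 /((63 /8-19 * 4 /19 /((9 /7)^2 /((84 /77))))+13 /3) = -163944 /22735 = -7.21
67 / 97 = 0.69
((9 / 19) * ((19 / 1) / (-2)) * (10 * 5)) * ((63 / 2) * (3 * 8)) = -170100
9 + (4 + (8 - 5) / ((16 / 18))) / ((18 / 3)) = 491 / 48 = 10.23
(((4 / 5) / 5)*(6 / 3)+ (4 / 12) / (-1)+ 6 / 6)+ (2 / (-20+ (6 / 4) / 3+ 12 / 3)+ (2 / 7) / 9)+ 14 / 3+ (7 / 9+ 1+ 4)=61486 / 5425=11.33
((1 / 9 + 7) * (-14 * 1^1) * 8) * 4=-28672 / 9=-3185.78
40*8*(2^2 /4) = 320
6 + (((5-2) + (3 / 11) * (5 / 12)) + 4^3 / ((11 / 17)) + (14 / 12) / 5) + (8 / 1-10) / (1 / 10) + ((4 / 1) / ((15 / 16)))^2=1053959 / 9900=106.46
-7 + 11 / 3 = -10 / 3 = -3.33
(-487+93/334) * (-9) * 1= 1463085/334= 4380.49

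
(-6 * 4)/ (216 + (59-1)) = -12/ 137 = -0.09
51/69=17/23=0.74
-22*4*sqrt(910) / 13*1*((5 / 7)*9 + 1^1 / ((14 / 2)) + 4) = -6512*sqrt(910) / 91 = -2158.71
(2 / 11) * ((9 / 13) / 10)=9 / 715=0.01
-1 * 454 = -454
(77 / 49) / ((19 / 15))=165 / 133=1.24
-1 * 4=-4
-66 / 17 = -3.88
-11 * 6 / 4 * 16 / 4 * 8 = -528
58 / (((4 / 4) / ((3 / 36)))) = 29 / 6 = 4.83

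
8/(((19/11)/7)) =616/19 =32.42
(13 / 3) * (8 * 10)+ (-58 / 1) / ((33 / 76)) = 2344 / 11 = 213.09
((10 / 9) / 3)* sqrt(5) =0.83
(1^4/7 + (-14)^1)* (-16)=1552/7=221.71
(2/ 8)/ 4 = 1/ 16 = 0.06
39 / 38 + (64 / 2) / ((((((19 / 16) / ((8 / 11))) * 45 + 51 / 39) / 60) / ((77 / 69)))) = 29.68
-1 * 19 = -19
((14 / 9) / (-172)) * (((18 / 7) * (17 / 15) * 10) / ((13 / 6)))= -68 / 559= -0.12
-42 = -42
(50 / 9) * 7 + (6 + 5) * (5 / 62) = 22195 / 558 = 39.78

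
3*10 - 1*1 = 29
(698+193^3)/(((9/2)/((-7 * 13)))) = -436178470/3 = -145392823.33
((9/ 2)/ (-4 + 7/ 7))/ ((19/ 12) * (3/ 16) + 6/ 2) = -96/ 211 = -0.45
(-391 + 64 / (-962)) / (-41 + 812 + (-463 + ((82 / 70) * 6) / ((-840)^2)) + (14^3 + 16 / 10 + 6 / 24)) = -774231948000 / 6046000034321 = -0.13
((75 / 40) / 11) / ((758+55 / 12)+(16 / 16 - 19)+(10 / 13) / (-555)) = 21645 / 94549994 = 0.00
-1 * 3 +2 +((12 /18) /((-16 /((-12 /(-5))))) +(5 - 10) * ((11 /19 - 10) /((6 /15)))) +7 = 11748 /95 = 123.66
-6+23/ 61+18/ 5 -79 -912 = -993.02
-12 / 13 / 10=-0.09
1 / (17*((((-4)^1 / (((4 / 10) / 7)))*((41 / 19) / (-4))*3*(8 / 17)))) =19 / 17220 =0.00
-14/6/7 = -1/3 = -0.33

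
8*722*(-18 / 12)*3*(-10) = 259920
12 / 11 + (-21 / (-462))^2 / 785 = 414481 / 379940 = 1.09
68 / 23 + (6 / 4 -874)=-39999 / 46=-869.54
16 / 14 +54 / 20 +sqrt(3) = sqrt(3) +269 / 70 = 5.57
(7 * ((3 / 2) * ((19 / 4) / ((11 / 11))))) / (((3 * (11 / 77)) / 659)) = 613529 / 8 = 76691.12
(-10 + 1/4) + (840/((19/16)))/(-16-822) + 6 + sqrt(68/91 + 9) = -146295/31844 + sqrt(80717)/91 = -1.47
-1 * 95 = -95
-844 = -844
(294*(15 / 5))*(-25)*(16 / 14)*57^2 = -81874800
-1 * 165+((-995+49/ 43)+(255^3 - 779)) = 712915797/ 43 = 16579437.14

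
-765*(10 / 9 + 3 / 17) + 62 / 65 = -984.05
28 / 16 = 7 / 4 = 1.75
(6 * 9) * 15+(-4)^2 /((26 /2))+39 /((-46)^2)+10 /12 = 67016299 /82524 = 812.08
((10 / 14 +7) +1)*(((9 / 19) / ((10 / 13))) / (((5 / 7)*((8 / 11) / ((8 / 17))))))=78507 / 16150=4.86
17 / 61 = 0.28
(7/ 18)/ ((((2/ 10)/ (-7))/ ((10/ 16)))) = -1225/ 144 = -8.51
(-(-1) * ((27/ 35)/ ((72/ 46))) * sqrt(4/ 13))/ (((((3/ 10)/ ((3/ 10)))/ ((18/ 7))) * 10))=621 * sqrt(13)/ 31850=0.07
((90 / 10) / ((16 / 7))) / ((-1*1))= -63 / 16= -3.94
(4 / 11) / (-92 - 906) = -2 / 5489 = -0.00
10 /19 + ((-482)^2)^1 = 4414166 /19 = 232324.53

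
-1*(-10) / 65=2 / 13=0.15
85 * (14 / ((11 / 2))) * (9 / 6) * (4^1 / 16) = 1785 / 22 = 81.14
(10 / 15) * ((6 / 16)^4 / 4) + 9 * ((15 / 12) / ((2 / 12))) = 552987 / 8192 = 67.50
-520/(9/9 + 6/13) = -6760/19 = -355.79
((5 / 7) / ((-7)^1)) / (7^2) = -5 / 2401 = -0.00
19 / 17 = 1.12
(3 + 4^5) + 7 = 1034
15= 15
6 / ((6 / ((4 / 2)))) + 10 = 12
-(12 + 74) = -86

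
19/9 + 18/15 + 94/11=5869/495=11.86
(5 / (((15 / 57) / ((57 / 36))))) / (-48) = -361 / 576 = -0.63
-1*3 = -3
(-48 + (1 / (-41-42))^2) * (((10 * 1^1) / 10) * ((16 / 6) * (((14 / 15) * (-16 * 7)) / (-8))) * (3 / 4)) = -129623032 / 103335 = -1254.40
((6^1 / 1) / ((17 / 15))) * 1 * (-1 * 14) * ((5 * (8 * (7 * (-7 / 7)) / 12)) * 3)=88200 / 17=5188.24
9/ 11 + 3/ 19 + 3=831/ 209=3.98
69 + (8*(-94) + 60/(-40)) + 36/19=-25939/38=-682.61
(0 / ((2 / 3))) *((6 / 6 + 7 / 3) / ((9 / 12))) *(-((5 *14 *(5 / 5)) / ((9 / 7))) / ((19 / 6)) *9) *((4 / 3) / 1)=0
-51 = -51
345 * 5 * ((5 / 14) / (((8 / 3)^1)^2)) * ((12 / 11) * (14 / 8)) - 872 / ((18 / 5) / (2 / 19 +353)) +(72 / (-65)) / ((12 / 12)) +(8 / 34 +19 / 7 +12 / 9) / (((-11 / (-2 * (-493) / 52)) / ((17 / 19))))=-9352483349617 / 109549440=-85372.26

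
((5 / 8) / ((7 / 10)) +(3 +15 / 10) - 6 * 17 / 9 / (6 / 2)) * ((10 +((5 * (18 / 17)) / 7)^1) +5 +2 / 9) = 6964991 / 269892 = 25.81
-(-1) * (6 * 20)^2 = 14400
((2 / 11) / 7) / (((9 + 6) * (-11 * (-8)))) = 0.00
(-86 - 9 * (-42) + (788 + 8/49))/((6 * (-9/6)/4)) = -211712/441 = -480.07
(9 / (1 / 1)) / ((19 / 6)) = 54 / 19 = 2.84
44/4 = 11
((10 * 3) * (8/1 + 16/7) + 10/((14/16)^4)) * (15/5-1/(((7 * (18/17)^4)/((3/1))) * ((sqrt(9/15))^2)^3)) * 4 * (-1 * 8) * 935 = -13743679151831200/992436543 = -13848421.09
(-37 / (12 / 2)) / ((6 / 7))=-259 / 36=-7.19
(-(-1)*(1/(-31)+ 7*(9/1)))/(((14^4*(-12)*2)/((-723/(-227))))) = -14701/67583348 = -0.00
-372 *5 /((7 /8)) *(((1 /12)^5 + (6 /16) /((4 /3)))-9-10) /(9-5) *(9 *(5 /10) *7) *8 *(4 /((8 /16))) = 721962565 /36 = 20054515.69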